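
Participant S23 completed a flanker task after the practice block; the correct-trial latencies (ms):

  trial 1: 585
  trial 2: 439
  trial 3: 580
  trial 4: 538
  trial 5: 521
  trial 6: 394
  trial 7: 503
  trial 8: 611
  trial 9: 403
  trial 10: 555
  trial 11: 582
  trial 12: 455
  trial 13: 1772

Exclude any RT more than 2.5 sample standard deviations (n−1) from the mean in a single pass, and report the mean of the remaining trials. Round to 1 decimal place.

513.8 ms

n = 13, ΣRT = 7938, M = 610.615
Σ(x−M)² = 1522899.08; s = √(1522899.08/12) = 356.242
Cutoffs: 610.615 ± 2.5·356.242 → [-280.0, 1501.2]
Outside: 1772 → excluded.
Retained (n=12): Σ = 6166, mean = 6166/12 = 513.833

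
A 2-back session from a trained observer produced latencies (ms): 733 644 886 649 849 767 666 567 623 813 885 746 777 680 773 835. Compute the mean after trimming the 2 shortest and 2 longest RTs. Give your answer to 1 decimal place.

Sorted: 567, 623, 644, 649, 666, 680, 733, 746, 767, 773, 777, 813, 835, 849, 885, 886
Drop lowest 2 (567, 623) and highest 2 (885, 886)
Remaining (n=12): Σ = 8932, mean = 8932/12 = 744.333

744.3 ms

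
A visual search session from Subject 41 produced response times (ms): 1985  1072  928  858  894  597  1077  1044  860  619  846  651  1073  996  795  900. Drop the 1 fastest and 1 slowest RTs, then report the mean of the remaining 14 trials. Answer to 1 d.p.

Sorted: 597, 619, 651, 795, 846, 858, 860, 894, 900, 928, 996, 1044, 1072, 1073, 1077, 1985
Drop lowest 1 (597) and highest 1 (1985)
Remaining (n=14): Σ = 12613, mean = 12613/14 = 900.929

900.9 ms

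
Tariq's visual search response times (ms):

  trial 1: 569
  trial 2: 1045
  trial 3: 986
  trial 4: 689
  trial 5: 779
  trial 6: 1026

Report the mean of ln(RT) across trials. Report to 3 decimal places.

6.719

ln(RT): 6.3439, 6.9518, 6.8937, 6.5352, 6.6580, 6.9334
Σ ln(RT) = 40.3160
Mean = 40.3160/6 = 6.71933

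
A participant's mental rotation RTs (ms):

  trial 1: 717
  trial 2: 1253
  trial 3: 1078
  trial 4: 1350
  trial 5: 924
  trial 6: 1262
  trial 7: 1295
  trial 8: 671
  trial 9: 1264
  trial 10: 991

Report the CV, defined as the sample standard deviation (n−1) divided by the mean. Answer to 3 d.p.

n = 10, Σ = 10805, M = 1080.5000
Σ(x−M)² = 547342.500; s = √(547342.500/9) = 246.6087
CV = 246.6087 / 1080.5000 = 0.22824

0.228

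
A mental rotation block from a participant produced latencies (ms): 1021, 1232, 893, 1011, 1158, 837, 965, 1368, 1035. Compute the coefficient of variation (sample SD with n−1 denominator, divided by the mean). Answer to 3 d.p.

n = 9, Σ = 9520, M = 1057.7778
Σ(x−M)² = 225197.556; s = √(225197.556/8) = 167.7787
CV = 167.7787 / 1057.7778 = 0.15861

0.159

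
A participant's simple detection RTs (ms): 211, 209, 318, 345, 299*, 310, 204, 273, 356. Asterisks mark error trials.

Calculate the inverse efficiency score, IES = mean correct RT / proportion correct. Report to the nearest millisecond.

313 ms

Correct trials (n=8): 211, 209, 318, 345, 310, 204, 273, 356
Mean correct RT = 2226/8 = 278.2500 ms
Proportion correct = 8/9
IES = 278.2500 / (8/9) = 313.031 ms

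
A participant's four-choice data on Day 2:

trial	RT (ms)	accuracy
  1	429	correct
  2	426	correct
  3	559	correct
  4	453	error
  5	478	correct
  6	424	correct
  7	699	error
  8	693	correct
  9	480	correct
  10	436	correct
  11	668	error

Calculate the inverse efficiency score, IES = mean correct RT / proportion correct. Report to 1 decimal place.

674.6 ms

Correct trials (n=8): 429, 426, 559, 478, 424, 693, 480, 436
Mean correct RT = 3925/8 = 490.6250 ms
Proportion correct = 8/11
IES = 490.6250 / (8/11) = 674.609 ms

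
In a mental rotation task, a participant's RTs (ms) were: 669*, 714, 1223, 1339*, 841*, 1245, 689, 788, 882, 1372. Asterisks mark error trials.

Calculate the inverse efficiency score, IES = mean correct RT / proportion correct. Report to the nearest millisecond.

1411 ms

Correct trials (n=7): 714, 1223, 1245, 689, 788, 882, 1372
Mean correct RT = 6913/7 = 987.5714 ms
Proportion correct = 7/10
IES = 987.5714 / (7/10) = 1410.816 ms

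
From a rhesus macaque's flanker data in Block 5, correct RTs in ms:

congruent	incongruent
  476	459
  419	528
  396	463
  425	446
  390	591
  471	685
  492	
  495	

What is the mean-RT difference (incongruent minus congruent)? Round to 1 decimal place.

M(congruent) = 3564/8 = 445.500
M(incongruent) = 3172/6 = 528.667
Difference = 528.667 − 445.500 = 83.167 ms

83.2 ms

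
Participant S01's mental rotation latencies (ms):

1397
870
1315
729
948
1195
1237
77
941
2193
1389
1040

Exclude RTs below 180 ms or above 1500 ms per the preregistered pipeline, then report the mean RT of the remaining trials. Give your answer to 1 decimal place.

1106.1 ms

Excluded: 77, 2193
Retained (n=10): Σ = 11061
Mean = 11061/10 = 1106.1000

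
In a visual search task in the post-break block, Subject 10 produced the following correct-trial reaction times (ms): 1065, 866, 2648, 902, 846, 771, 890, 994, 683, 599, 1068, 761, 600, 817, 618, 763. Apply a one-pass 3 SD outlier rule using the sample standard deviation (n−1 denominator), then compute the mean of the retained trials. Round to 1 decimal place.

816.2 ms

n = 16, ΣRT = 14891, M = 930.688
Σ(x−M)² = 3477731.44; s = √(3477731.44/15) = 481.507
Cutoffs: 930.688 ± 3·481.507 → [-513.8, 2375.2]
Outside: 2648 → excluded.
Retained (n=15): Σ = 12243, mean = 12243/15 = 816.200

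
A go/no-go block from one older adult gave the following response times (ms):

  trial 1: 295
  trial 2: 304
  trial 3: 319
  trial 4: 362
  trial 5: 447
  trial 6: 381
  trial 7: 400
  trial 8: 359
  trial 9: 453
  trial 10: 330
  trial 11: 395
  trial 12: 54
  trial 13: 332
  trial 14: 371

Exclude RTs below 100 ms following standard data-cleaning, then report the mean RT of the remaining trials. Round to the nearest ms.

Excluded: 54
Retained (n=13): Σ = 4748
Mean = 4748/13 = 365.2308

365 ms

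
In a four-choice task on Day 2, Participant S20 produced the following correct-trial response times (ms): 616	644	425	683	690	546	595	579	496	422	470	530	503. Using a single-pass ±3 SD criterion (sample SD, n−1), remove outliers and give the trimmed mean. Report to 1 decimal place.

n = 13, ΣRT = 7199, M = 553.769
Σ(x−M)² = 97112.31; s = √(97112.31/12) = 89.959
Cutoffs: 553.769 ± 3·89.959 → [283.9, 823.6]
No RTs fall outside the cutoffs; all 13 retained. Mean = 7199/13 = 553.769

553.8 ms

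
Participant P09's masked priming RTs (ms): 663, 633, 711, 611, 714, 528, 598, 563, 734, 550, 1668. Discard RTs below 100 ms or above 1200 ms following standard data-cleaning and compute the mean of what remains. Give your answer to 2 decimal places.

630.50 ms

Excluded: 1668
Retained (n=10): Σ = 6305
Mean = 6305/10 = 630.5000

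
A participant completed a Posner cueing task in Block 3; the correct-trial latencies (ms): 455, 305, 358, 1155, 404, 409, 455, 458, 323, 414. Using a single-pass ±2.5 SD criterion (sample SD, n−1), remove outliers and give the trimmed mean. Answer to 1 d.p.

n = 10, ΣRT = 4736, M = 473.600
Σ(x−M)² = 542280.40; s = √(542280.40/9) = 245.466
Cutoffs: 473.600 ± 2.5·245.466 → [-140.1, 1087.3]
Outside: 1155 → excluded.
Retained (n=9): Σ = 3581, mean = 3581/9 = 397.889

397.9 ms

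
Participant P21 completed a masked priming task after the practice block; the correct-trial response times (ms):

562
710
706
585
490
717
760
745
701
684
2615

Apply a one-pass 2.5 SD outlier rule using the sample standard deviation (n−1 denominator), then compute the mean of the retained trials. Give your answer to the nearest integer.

666 ms

n = 11, ΣRT = 9275, M = 843.182
Σ(x−M)² = 3524389.64; s = √(3524389.64/10) = 593.666
Cutoffs: 843.182 ± 2.5·593.666 → [-641.0, 2327.3]
Outside: 2615 → excluded.
Retained (n=10): Σ = 6660, mean = 6660/10 = 666.000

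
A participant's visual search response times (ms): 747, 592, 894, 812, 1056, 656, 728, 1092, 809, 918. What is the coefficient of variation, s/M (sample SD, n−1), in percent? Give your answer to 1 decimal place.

19.5%

n = 10, Σ = 8304, M = 830.4000
Σ(x−M)² = 236536.400; s = √(236536.400/9) = 162.1167
CV = 162.1167 / 830.4000 = 0.19523 = 19.523%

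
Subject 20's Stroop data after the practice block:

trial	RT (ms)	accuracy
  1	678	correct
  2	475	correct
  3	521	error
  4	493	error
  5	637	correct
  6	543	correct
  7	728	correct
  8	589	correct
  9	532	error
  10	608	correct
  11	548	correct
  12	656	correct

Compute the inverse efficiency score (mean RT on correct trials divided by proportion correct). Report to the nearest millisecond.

809 ms

Correct trials (n=9): 678, 475, 637, 543, 728, 589, 608, 548, 656
Mean correct RT = 5462/9 = 606.8889 ms
Proportion correct = 9/12
IES = 606.8889 / (9/12) = 809.185 ms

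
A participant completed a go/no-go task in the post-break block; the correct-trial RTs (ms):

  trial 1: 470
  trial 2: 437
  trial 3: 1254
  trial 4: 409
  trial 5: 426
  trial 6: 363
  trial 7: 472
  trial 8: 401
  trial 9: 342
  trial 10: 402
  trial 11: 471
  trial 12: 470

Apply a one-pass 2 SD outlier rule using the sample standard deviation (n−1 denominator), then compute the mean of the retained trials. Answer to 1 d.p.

423.9 ms

n = 12, ΣRT = 5917, M = 493.083
Σ(x−M)² = 652230.92; s = √(652230.92/11) = 243.503
Cutoffs: 493.083 ± 2·243.503 → [6.1, 980.1]
Outside: 1254 → excluded.
Retained (n=11): Σ = 4663, mean = 4663/11 = 423.909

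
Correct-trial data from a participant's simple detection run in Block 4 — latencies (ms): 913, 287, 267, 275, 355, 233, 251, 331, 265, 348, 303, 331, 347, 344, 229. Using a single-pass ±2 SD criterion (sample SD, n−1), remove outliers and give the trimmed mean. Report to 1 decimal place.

n = 15, ΣRT = 5079, M = 338.600
Σ(x−M)² = 379863.60; s = √(379863.60/14) = 164.721
Cutoffs: 338.600 ± 2·164.721 → [9.2, 668.0]
Outside: 913 → excluded.
Retained (n=14): Σ = 4166, mean = 4166/14 = 297.571

297.6 ms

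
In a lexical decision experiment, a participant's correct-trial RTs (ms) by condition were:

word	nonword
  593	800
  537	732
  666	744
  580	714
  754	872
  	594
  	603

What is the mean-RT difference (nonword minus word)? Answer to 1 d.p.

96.7 ms

M(word) = 3130/5 = 626.000
M(nonword) = 5059/7 = 722.714
Difference = 722.714 − 626.000 = 96.714 ms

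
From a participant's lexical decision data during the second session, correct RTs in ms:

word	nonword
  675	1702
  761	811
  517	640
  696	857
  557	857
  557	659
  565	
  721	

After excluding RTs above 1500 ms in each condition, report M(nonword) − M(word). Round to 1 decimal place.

133.7 ms

nonword: exclude 1702
M(word) = 5049/8 = 631.125
M(nonword) = 3824/5 = 764.800
Difference = 764.800 − 631.125 = 133.675 ms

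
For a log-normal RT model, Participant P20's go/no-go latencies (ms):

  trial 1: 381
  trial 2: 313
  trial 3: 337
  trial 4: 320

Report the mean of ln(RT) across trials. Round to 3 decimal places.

ln(RT): 5.9428, 5.7462, 5.8201, 5.7683
Σ ln(RT) = 23.2774
Mean = 23.2774/4 = 5.81935

5.819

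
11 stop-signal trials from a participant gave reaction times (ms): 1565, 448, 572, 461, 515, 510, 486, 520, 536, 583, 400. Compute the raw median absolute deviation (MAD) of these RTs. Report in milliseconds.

54 ms

Sorted: 400, 448, 461, 486, 510, 515, 520, 536, 572, 583, 1565 → median = 515
|x − 515|: 1050, 67, 57, 54, 0, 5, 29, 5, 21, 68, 115
Sorted deviations: 0, 5, 5, 21, 29, 54, 57, 67, 68, 115, 1050 → MAD = 54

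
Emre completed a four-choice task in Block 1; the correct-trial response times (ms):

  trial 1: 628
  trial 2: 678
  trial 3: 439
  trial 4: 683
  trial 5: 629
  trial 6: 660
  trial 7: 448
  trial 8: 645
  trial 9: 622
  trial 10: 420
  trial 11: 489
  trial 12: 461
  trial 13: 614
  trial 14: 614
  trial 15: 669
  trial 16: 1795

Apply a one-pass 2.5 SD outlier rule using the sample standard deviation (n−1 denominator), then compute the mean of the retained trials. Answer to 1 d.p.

579.9 ms

n = 16, ΣRT = 10494, M = 655.875
Σ(x−M)² = 1516999.75; s = √(1516999.75/15) = 318.015
Cutoffs: 655.875 ± 2.5·318.015 → [-139.2, 1450.9]
Outside: 1795 → excluded.
Retained (n=15): Σ = 8699, mean = 8699/15 = 579.933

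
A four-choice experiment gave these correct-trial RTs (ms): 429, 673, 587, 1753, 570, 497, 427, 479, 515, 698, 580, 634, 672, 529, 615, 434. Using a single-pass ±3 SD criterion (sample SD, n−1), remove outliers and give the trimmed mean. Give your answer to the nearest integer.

556 ms

n = 16, ΣRT = 10092, M = 630.750
Σ(x−M)² = 1461489.00; s = √(1461489.00/15) = 312.142
Cutoffs: 630.750 ± 3·312.142 → [-305.7, 1567.2]
Outside: 1753 → excluded.
Retained (n=15): Σ = 8339, mean = 8339/15 = 555.933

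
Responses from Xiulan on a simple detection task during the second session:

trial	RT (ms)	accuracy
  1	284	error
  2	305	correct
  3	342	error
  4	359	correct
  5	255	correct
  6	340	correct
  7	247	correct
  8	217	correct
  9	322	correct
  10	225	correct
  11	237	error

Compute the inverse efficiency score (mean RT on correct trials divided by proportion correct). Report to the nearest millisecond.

390 ms

Correct trials (n=8): 305, 359, 255, 340, 247, 217, 322, 225
Mean correct RT = 2270/8 = 283.7500 ms
Proportion correct = 8/11
IES = 283.7500 / (8/11) = 390.156 ms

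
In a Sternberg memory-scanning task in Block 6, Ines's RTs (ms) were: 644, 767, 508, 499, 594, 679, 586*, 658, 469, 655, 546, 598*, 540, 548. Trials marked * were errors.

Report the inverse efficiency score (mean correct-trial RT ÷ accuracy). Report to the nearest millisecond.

Correct trials (n=12): 644, 767, 508, 499, 594, 679, 658, 469, 655, 546, 540, 548
Mean correct RT = 7107/12 = 592.2500 ms
Proportion correct = 12/14
IES = 592.2500 / (12/14) = 690.958 ms

691 ms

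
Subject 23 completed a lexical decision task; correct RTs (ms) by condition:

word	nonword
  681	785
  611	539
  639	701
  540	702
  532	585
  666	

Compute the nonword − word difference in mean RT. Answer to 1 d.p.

50.9 ms

M(word) = 3669/6 = 611.500
M(nonword) = 3312/5 = 662.400
Difference = 662.400 − 611.500 = 50.900 ms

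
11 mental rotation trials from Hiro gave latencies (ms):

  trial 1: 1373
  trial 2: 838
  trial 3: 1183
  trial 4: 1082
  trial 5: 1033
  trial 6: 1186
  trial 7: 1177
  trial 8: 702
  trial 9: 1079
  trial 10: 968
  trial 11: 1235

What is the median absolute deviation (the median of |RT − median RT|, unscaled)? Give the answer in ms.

104 ms

Sorted: 702, 838, 968, 1033, 1079, 1082, 1177, 1183, 1186, 1235, 1373 → median = 1082
|x − 1082|: 291, 244, 101, 0, 49, 104, 95, 380, 3, 114, 153
Sorted deviations: 0, 3, 49, 95, 101, 104, 114, 153, 244, 291, 380 → MAD = 104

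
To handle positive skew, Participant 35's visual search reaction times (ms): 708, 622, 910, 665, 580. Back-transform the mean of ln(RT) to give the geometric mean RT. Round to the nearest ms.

ln(RT): 6.5624, 6.4329, 6.8134, 6.4998, 6.3630
Mean ln(RT) = 32.6716/5 = 6.53433
Geometric mean = exp(6.53433) = 688.37 ms

688 ms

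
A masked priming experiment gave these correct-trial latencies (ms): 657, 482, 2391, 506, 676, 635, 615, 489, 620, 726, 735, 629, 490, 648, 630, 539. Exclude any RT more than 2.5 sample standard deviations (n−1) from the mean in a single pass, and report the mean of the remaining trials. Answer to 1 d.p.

n = 16, ΣRT = 11468, M = 716.750
Σ(x−M)² = 3089515.00; s = √(3089515.00/15) = 453.837
Cutoffs: 716.750 ± 2.5·453.837 → [-417.8, 1851.3]
Outside: 2391 → excluded.
Retained (n=15): Σ = 9077, mean = 9077/15 = 605.133

605.1 ms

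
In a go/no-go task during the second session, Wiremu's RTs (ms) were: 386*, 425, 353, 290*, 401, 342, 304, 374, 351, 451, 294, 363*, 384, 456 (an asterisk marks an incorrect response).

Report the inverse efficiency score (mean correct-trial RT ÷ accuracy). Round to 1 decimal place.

Correct trials (n=11): 425, 353, 401, 342, 304, 374, 351, 451, 294, 384, 456
Mean correct RT = 4135/11 = 375.9091 ms
Proportion correct = 11/14
IES = 375.9091 / (11/14) = 478.430 ms

478.4 ms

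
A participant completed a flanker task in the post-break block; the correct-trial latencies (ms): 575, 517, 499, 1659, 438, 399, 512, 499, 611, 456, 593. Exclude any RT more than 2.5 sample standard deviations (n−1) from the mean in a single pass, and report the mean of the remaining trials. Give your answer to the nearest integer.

n = 11, ΣRT = 6758, M = 614.364
Σ(x−M)² = 1242422.55; s = √(1242422.55/10) = 352.480
Cutoffs: 614.364 ± 2.5·352.480 → [-266.8, 1495.6]
Outside: 1659 → excluded.
Retained (n=10): Σ = 5099, mean = 5099/10 = 509.900

510 ms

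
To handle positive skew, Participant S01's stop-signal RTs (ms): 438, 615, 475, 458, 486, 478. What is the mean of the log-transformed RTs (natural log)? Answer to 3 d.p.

ln(RT): 6.0822, 6.4216, 6.1633, 6.1269, 6.1862, 6.1696
Σ ln(RT) = 37.1498
Mean = 37.1498/6 = 6.19164

6.192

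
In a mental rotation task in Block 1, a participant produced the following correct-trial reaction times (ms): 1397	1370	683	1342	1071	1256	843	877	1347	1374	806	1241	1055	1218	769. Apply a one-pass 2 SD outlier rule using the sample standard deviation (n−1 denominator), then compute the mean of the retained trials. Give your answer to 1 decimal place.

1109.9 ms

n = 15, ΣRT = 16649, M = 1109.933
Σ(x−M)² = 900948.93; s = √(900948.93/14) = 253.680
Cutoffs: 1109.933 ± 2·253.680 → [602.6, 1617.3]
No RTs fall outside the cutoffs; all 15 retained. Mean = 16649/15 = 1109.933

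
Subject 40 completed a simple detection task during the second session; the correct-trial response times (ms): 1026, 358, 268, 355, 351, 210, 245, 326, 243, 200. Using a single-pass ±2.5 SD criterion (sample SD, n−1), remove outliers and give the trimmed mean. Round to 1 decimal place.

n = 10, ΣRT = 3582, M = 358.200
Σ(x−M)² = 528267.60; s = √(528267.60/9) = 242.273
Cutoffs: 358.200 ± 2.5·242.273 → [-247.5, 963.9]
Outside: 1026 → excluded.
Retained (n=9): Σ = 2556, mean = 2556/9 = 284.000

284.0 ms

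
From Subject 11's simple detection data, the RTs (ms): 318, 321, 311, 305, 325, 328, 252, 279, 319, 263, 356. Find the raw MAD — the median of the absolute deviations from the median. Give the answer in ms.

Sorted: 252, 263, 279, 305, 311, 318, 319, 321, 325, 328, 356 → median = 318
|x − 318|: 0, 3, 7, 13, 7, 10, 66, 39, 1, 55, 38
Sorted deviations: 0, 1, 3, 7, 7, 10, 13, 38, 39, 55, 66 → MAD = 10

10 ms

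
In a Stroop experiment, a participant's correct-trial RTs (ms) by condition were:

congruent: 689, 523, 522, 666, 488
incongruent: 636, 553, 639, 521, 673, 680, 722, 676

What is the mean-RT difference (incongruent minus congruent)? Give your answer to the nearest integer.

M(congruent) = 2888/5 = 577.600
M(incongruent) = 5100/8 = 637.500
Difference = 637.500 − 577.600 = 59.900 ms

60 ms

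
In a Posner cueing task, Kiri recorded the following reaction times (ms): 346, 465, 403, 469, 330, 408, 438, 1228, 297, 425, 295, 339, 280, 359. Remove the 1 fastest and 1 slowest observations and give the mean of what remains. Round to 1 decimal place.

381.2 ms

Sorted: 280, 295, 297, 330, 339, 346, 359, 403, 408, 425, 438, 465, 469, 1228
Drop lowest 1 (280) and highest 1 (1228)
Remaining (n=12): Σ = 4574, mean = 4574/12 = 381.167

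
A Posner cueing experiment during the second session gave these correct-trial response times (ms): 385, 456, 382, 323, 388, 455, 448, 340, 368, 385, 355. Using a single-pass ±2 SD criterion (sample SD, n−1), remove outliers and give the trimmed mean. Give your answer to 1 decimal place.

n = 11, ΣRT = 4285, M = 389.545
Σ(x−M)² = 20758.73; s = √(20758.73/10) = 45.562
Cutoffs: 389.545 ± 2·45.562 → [298.4, 480.7]
No RTs fall outside the cutoffs; all 11 retained. Mean = 4285/11 = 389.545

389.5 ms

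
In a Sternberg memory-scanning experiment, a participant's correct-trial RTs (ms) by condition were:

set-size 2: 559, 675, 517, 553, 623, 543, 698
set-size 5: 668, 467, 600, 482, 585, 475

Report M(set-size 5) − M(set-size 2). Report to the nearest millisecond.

-49 ms

M(set-size 2) = 4168/7 = 595.429
M(set-size 5) = 3277/6 = 546.167
Difference = 546.167 − 595.429 = -49.262 ms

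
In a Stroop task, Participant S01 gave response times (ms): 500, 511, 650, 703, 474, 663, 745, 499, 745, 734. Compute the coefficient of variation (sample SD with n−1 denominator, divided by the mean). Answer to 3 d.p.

n = 10, Σ = 6224, M = 622.4000
Σ(x−M)² = 116064.400; s = √(116064.400/9) = 113.5608
CV = 113.5608 / 622.4000 = 0.18246

0.182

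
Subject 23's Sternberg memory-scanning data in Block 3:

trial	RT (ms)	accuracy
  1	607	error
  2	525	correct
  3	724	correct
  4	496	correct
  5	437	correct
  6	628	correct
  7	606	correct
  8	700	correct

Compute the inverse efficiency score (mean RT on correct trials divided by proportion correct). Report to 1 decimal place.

672.0 ms

Correct trials (n=7): 525, 724, 496, 437, 628, 606, 700
Mean correct RT = 4116/7 = 588.0000 ms
Proportion correct = 7/8
IES = 588.0000 / (7/8) = 672.000 ms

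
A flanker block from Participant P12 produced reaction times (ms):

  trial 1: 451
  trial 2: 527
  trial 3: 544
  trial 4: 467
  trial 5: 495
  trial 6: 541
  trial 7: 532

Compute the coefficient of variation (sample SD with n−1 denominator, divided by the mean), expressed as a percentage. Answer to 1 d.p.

7.4%

n = 7, Σ = 3557, M = 508.1429
Σ(x−M)² = 8420.857; s = √(8420.857/6) = 37.4630
CV = 37.4630 / 508.1429 = 0.07373 = 7.373%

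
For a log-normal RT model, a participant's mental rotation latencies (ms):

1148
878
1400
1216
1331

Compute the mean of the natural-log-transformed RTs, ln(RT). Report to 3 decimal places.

ln(RT): 7.0458, 6.7776, 7.2442, 7.1033, 7.1937
Σ ln(RT) = 35.3647
Mean = 35.3647/5 = 7.07293

7.073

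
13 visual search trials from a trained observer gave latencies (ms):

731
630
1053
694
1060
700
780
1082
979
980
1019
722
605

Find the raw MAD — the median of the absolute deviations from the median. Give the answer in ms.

175 ms

Sorted: 605, 630, 694, 700, 722, 731, 780, 979, 980, 1019, 1053, 1060, 1082 → median = 780
|x − 780|: 49, 150, 273, 86, 280, 80, 0, 302, 199, 200, 239, 58, 175
Sorted deviations: 0, 49, 58, 80, 86, 150, 175, 199, 200, 239, 273, 280, 302 → MAD = 175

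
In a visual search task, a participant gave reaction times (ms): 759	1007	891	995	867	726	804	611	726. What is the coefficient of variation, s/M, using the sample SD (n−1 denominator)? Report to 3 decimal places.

0.160

n = 9, Σ = 7386, M = 820.6667
Σ(x−M)² = 138170.000; s = √(138170.000/8) = 131.4201
CV = 131.4201 / 820.6667 = 0.16014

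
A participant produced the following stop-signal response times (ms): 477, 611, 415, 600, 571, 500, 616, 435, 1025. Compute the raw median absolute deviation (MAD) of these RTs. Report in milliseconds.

Sorted: 415, 435, 477, 500, 571, 600, 611, 616, 1025 → median = 571
|x − 571|: 94, 40, 156, 29, 0, 71, 45, 136, 454
Sorted deviations: 0, 29, 40, 45, 71, 94, 136, 156, 454 → MAD = 71

71 ms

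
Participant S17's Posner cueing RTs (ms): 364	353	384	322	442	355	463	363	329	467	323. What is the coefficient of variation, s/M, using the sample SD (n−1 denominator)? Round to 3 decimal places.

0.143

n = 11, Σ = 4165, M = 378.6364
Σ(x−M)² = 29410.545; s = √(29410.545/10) = 54.2315
CV = 54.2315 / 378.6364 = 0.14323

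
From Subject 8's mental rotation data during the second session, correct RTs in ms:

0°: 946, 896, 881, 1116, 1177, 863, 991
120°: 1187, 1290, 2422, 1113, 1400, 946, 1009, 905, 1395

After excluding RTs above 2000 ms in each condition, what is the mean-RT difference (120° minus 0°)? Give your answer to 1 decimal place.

174.2 ms

120°: exclude 2422
M(0°) = 6870/7 = 981.429
M(120°) = 9245/8 = 1155.625
Difference = 1155.625 − 981.429 = 174.196 ms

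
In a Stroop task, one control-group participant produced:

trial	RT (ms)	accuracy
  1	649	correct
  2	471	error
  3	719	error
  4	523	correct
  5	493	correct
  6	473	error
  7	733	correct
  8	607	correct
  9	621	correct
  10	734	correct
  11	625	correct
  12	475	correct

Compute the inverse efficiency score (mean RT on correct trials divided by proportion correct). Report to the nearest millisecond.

Correct trials (n=9): 649, 523, 493, 733, 607, 621, 734, 625, 475
Mean correct RT = 5460/9 = 606.6667 ms
Proportion correct = 9/12
IES = 606.6667 / (9/12) = 808.889 ms

809 ms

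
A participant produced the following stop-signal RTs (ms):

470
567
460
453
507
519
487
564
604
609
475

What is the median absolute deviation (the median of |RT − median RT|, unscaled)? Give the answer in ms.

Sorted: 453, 460, 470, 475, 487, 507, 519, 564, 567, 604, 609 → median = 507
|x − 507|: 37, 60, 47, 54, 0, 12, 20, 57, 97, 102, 32
Sorted deviations: 0, 12, 20, 32, 37, 47, 54, 57, 60, 97, 102 → MAD = 47

47 ms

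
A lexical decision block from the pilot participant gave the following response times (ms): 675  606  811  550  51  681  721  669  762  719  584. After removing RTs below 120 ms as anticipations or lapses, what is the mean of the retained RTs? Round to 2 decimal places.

677.80 ms

Excluded: 51
Retained (n=10): Σ = 6778
Mean = 6778/10 = 677.8000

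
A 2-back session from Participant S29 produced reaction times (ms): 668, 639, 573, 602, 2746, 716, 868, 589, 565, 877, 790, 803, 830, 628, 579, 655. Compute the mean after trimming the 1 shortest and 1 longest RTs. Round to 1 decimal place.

Sorted: 565, 573, 579, 589, 602, 628, 639, 655, 668, 716, 790, 803, 830, 868, 877, 2746
Drop lowest 1 (565) and highest 1 (2746)
Remaining (n=14): Σ = 9817, mean = 9817/14 = 701.214

701.2 ms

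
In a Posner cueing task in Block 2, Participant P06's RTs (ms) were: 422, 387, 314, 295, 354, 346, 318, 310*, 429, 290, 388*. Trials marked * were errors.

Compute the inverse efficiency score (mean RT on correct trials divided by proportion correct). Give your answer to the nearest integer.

428 ms

Correct trials (n=9): 422, 387, 314, 295, 354, 346, 318, 429, 290
Mean correct RT = 3155/9 = 350.5556 ms
Proportion correct = 9/11
IES = 350.5556 / (9/11) = 428.457 ms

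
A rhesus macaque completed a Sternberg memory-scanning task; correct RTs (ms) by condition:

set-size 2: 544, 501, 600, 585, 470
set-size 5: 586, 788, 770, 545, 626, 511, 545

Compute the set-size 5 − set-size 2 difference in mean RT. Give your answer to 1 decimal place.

84.4 ms

M(set-size 2) = 2700/5 = 540.000
M(set-size 5) = 4371/7 = 624.429
Difference = 624.429 − 540.000 = 84.429 ms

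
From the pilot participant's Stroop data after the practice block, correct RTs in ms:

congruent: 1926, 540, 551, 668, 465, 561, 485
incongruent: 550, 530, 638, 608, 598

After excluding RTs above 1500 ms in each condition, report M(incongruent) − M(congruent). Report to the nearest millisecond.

40 ms

congruent: exclude 1926
M(congruent) = 3270/6 = 545.000
M(incongruent) = 2924/5 = 584.800
Difference = 584.800 − 545.000 = 39.800 ms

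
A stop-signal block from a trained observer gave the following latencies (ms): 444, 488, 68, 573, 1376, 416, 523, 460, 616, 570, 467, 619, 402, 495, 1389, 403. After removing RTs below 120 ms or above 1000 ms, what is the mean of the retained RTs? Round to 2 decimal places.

498.15 ms

Excluded: 68, 1376, 1389
Retained (n=13): Σ = 6476
Mean = 6476/13 = 498.1538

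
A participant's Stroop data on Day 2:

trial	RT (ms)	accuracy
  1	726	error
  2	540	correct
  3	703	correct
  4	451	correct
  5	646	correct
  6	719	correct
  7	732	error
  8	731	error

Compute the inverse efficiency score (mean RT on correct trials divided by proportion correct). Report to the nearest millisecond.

Correct trials (n=5): 540, 703, 451, 646, 719
Mean correct RT = 3059/5 = 611.8000 ms
Proportion correct = 5/8
IES = 611.8000 / (5/8) = 978.880 ms

979 ms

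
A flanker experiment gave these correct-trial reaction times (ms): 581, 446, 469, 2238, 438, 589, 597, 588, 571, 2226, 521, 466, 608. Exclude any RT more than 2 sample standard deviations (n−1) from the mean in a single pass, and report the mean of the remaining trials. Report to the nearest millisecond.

534 ms

n = 13, ΣRT = 10338, M = 795.231
Σ(x−M)² = 4924282.31; s = √(4924282.31/12) = 640.591
Cutoffs: 795.231 ± 2·640.591 → [-486.0, 2076.4]
Outside: 2226, 2238 → excluded.
Retained (n=11): Σ = 5874, mean = 5874/11 = 534.000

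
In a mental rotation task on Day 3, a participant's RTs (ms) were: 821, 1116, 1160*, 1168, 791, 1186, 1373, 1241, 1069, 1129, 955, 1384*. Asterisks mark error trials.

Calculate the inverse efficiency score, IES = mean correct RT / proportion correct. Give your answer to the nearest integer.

Correct trials (n=10): 821, 1116, 1168, 791, 1186, 1373, 1241, 1069, 1129, 955
Mean correct RT = 10849/10 = 1084.9000 ms
Proportion correct = 10/12
IES = 1084.9000 / (10/12) = 1301.880 ms

1302 ms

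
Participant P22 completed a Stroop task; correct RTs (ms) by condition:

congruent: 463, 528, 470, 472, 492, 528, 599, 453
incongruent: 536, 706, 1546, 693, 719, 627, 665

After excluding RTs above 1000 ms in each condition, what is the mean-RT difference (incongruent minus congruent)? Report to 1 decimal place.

incongruent: exclude 1546
M(congruent) = 4005/8 = 500.625
M(incongruent) = 3946/6 = 657.667
Difference = 657.667 − 500.625 = 157.042 ms

157.0 ms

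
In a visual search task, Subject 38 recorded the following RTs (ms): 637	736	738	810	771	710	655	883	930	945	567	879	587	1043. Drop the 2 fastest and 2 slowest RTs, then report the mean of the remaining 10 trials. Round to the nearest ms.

Sorted: 567, 587, 637, 655, 710, 736, 738, 771, 810, 879, 883, 930, 945, 1043
Drop lowest 2 (567, 587) and highest 2 (945, 1043)
Remaining (n=10): Σ = 7749, mean = 7749/10 = 774.900

775 ms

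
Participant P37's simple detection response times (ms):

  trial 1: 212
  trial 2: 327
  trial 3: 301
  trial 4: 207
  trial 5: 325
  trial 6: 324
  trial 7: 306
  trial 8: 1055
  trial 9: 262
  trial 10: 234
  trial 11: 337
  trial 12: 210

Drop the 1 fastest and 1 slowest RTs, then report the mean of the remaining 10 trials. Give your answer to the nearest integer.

284 ms

Sorted: 207, 210, 212, 234, 262, 301, 306, 324, 325, 327, 337, 1055
Drop lowest 1 (207) and highest 1 (1055)
Remaining (n=10): Σ = 2838, mean = 2838/10 = 283.800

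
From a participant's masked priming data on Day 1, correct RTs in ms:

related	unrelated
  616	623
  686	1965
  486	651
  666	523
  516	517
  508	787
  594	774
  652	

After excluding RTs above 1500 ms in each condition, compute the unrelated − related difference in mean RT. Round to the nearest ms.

unrelated: exclude 1965
M(related) = 4724/8 = 590.500
M(unrelated) = 3875/6 = 645.833
Difference = 645.833 − 590.500 = 55.333 ms

55 ms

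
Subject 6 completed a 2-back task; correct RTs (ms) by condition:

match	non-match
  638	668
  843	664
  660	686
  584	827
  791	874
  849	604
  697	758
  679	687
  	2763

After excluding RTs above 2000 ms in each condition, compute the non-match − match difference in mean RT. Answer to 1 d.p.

non-match: exclude 2763
M(match) = 5741/8 = 717.625
M(non-match) = 5768/8 = 721.000
Difference = 721.000 − 717.625 = 3.375 ms

3.4 ms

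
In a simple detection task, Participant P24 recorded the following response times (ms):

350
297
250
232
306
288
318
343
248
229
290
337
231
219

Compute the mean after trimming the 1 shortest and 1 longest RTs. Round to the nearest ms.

Sorted: 219, 229, 231, 232, 248, 250, 288, 290, 297, 306, 318, 337, 343, 350
Drop lowest 1 (219) and highest 1 (350)
Remaining (n=12): Σ = 3369, mean = 3369/12 = 280.750

281 ms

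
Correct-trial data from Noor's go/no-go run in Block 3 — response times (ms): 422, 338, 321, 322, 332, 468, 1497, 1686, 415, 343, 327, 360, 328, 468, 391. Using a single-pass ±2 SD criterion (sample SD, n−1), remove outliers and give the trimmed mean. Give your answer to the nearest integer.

372 ms

n = 15, ΣRT = 8018, M = 534.533
Σ(x−M)² = 2631909.73; s = √(2631909.73/14) = 433.582
Cutoffs: 534.533 ± 2·433.582 → [-332.6, 1401.7]
Outside: 1497, 1686 → excluded.
Retained (n=13): Σ = 4835, mean = 4835/13 = 371.923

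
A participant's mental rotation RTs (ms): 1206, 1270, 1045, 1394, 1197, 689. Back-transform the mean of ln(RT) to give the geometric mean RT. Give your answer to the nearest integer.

ln(RT): 7.0951, 7.1468, 6.9518, 7.2399, 7.0876, 6.5352
Mean ln(RT) = 42.0564/6 = 7.00939
Geometric mean = exp(7.00939) = 1106.98 ms

1107 ms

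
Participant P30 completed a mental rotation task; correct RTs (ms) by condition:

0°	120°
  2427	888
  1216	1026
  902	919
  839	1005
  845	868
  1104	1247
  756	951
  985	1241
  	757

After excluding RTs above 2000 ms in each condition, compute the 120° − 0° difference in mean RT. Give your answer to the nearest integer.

0°: exclude 2427
M(0°) = 6647/7 = 949.571
M(120°) = 8902/9 = 989.111
Difference = 989.111 − 949.571 = 39.540 ms

40 ms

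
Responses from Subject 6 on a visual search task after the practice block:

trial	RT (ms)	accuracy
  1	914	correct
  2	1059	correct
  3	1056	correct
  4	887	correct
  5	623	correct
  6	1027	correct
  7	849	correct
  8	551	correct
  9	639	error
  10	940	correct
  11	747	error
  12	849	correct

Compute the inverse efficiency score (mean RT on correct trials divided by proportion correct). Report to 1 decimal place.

Correct trials (n=10): 914, 1059, 1056, 887, 623, 1027, 849, 551, 940, 849
Mean correct RT = 8755/10 = 875.5000 ms
Proportion correct = 10/12
IES = 875.5000 / (10/12) = 1050.600 ms

1050.6 ms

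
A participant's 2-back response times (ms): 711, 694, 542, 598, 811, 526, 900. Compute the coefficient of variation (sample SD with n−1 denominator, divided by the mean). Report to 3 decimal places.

0.204

n = 7, Σ = 4782, M = 683.1429
Σ(x−M)² = 116132.857; s = √(116132.857/6) = 139.1240
CV = 139.1240 / 683.1429 = 0.20365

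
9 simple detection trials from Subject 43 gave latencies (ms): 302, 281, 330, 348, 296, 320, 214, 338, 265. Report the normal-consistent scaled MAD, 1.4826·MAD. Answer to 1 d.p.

41.5 ms

Sorted: 214, 265, 281, 296, 302, 320, 330, 338, 348 → median = 302
|x − 302| sorted: 0, 6, 18, 21, 28, 36, 37, 46, 88 → MAD = 28
Robust SD ≈ 1.4826 × 28 = 41.513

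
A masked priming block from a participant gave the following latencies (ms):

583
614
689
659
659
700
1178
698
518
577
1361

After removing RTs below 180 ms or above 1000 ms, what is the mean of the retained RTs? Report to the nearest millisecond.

633 ms

Excluded: 1178, 1361
Retained (n=9): Σ = 5697
Mean = 5697/9 = 633.0000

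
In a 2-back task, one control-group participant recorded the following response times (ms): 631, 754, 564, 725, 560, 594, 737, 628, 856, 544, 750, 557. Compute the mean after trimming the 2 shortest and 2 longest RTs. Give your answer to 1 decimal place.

648.6 ms

Sorted: 544, 557, 560, 564, 594, 628, 631, 725, 737, 750, 754, 856
Drop lowest 2 (544, 557) and highest 2 (754, 856)
Remaining (n=8): Σ = 5189, mean = 5189/8 = 648.625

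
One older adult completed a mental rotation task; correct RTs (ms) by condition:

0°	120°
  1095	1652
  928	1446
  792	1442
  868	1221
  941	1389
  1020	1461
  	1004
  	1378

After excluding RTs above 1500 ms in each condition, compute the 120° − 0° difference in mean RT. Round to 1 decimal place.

120°: exclude 1652
M(0°) = 5644/6 = 940.667
M(120°) = 9341/7 = 1334.429
Difference = 1334.429 − 940.667 = 393.762 ms

393.8 ms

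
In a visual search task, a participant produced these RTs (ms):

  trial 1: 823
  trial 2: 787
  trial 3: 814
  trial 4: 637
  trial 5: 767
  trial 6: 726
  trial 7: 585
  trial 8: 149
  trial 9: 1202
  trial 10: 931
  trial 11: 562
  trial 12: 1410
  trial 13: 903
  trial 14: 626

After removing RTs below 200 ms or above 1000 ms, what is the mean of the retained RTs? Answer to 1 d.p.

741.9 ms

Excluded: 149, 1202, 1410
Retained (n=11): Σ = 8161
Mean = 8161/11 = 741.9091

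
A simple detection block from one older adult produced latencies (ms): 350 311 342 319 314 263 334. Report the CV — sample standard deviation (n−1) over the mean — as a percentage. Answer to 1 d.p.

n = 7, Σ = 2233, M = 319.0000
Σ(x−M)² = 4940.000; s = √(4940.000/6) = 28.6938
CV = 28.6938 / 319.0000 = 0.08995 = 8.995%

9.0%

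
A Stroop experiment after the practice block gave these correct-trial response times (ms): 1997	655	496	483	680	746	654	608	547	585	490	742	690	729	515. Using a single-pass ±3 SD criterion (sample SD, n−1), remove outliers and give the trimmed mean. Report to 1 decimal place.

n = 15, ΣRT = 10617, M = 707.800
Σ(x−M)² = 1902786.40; s = √(1902786.40/14) = 368.664
Cutoffs: 707.800 ± 3·368.664 → [-398.2, 1813.8]
Outside: 1997 → excluded.
Retained (n=14): Σ = 8620, mean = 8620/14 = 615.714

615.7 ms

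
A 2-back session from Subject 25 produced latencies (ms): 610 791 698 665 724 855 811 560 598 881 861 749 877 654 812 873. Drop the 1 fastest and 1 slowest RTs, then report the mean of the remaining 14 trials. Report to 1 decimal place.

755.6 ms

Sorted: 560, 598, 610, 654, 665, 698, 724, 749, 791, 811, 812, 855, 861, 873, 877, 881
Drop lowest 1 (560) and highest 1 (881)
Remaining (n=14): Σ = 10578, mean = 10578/14 = 755.571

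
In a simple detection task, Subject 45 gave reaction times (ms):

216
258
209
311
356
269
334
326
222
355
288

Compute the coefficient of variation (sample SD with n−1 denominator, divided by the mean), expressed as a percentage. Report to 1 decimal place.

n = 11, Σ = 3144, M = 285.8182
Σ(x−M)² = 30191.636; s = √(30191.636/10) = 54.9469
CV = 54.9469 / 285.8182 = 0.19224 = 19.224%

19.2%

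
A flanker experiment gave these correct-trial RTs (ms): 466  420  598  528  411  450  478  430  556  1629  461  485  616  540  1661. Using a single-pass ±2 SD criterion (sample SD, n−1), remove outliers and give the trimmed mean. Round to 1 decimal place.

n = 15, ΣRT = 9729, M = 648.600
Σ(x−M)² = 2345019.60; s = √(2345019.60/14) = 409.269
Cutoffs: 648.600 ± 2·409.269 → [-169.9, 1467.1]
Outside: 1629, 1661 → excluded.
Retained (n=13): Σ = 6439, mean = 6439/13 = 495.308

495.3 ms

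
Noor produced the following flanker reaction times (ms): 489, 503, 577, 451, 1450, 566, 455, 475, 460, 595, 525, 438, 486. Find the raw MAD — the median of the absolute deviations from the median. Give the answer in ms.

Sorted: 438, 451, 455, 460, 475, 486, 489, 503, 525, 566, 577, 595, 1450 → median = 489
|x − 489|: 0, 14, 88, 38, 961, 77, 34, 14, 29, 106, 36, 51, 3
Sorted deviations: 0, 3, 14, 14, 29, 34, 36, 38, 51, 77, 88, 106, 961 → MAD = 36

36 ms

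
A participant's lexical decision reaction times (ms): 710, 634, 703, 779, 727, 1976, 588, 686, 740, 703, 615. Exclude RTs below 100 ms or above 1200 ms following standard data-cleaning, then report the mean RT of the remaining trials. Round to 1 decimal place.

Excluded: 1976
Retained (n=10): Σ = 6885
Mean = 6885/10 = 688.5000

688.5 ms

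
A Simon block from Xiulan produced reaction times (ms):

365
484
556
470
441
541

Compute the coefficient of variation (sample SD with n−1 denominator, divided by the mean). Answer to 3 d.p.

0.146

n = 6, Σ = 2857, M = 476.1667
Σ(x−M)² = 24270.833; s = √(24270.833/5) = 69.6718
CV = 69.6718 / 476.1667 = 0.14632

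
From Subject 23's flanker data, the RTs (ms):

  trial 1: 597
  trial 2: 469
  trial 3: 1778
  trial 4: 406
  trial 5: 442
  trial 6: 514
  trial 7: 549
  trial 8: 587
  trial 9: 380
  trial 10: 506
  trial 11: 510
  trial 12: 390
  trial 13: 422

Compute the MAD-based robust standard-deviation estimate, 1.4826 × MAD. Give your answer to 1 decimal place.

120.1 ms

Sorted: 380, 390, 406, 422, 442, 469, 506, 510, 514, 549, 587, 597, 1778 → median = 506
|x − 506| sorted: 0, 4, 8, 37, 43, 64, 81, 84, 91, 100, 116, 126, 1272 → MAD = 81
Robust SD ≈ 1.4826 × 81 = 120.091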